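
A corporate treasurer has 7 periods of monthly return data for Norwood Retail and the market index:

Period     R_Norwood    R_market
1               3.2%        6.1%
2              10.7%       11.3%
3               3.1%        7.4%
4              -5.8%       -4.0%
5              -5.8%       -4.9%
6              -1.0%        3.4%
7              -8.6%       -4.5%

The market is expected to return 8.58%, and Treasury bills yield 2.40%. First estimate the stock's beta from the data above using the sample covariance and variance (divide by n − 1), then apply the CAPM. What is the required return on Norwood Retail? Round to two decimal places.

Mean R_i = (3.2 + 10.7 + 3.1 − 5.8 − 5.8 − 1.0 − 8.6) / 7 = -0.6000%
Mean R_m = (6.1 + 11.3 + 7.4 − 4.0 − 4.9 + 3.4 − 4.5) / 7 = 2.1143%
Σ(R_i − R̄_i)(R_m − R̄_m) = 259.1700  ⇒  Cov = 259.1700 / 6 = 43.1950
Σ(R_m − R̄_m)² = 260.1886  ⇒  Var(R_m) = 260.1886 / 6 = 43.3648
β = Cov / Var(R_m) = 43.1950 / 43.3648 = 0.9961
MRP = 8.58% − 2.40% = 6.18%
E(R) = R_f + β × MRP = 2.40% + 0.9961 × 6.18% = 8.56%

8.56%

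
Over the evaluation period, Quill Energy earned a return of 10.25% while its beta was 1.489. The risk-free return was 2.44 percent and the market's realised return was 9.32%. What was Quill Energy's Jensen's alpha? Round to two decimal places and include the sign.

-2.43%

Market excess return = 9.32% − 2.44% = 6.88%
CAPM benchmark = R_f + β(R_m − R_f) = 2.44% + 1.489 × 6.88% = 12.68432%
α = actual − benchmark = 10.25% − 12.68432% = -2.43%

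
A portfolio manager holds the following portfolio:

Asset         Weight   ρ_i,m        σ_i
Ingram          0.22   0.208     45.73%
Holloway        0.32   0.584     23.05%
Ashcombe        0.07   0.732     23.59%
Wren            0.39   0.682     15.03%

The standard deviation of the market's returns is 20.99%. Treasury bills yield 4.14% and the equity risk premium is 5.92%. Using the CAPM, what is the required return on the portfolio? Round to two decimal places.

7.41%

β_Ingram = 0.208 × 45.73% / 20.99% = 0.4532
β_Holloway = 0.584 × 23.05% / 20.99% = 0.6413
β_Ashcombe = 0.732 × 23.59% / 20.99% = 0.8227
β_Wren = 0.682 × 15.03% / 20.99% = 0.4883
β_P = Σ w_i β_i = 0.22×0.4532 + 0.32×0.6413 + 0.07×0.8227 + 0.39×0.4883 = 0.5529
E(R_P) = R_f + β_P × MRP = 4.14% + 0.5529 × 5.92% = 7.41%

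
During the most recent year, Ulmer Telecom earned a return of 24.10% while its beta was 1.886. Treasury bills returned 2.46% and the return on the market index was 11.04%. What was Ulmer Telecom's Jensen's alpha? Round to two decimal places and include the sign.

+5.46%

Market excess return = 11.04% − 2.46% = 8.58%
CAPM benchmark = R_f + β(R_m − R_f) = 2.46% + 1.886 × 8.58% = 18.64188%
α = actual − benchmark = 24.10% − 18.64188% = +5.46%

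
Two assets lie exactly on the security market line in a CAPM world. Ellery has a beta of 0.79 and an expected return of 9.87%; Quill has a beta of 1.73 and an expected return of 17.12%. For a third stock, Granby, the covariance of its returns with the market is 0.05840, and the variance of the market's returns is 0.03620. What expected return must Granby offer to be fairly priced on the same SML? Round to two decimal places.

16.22%

MRP = (17.12% − 9.87%) / (1.73 − 0.79) = 7.7128%
R_f = 9.87% − 0.79 × 7.7128% = 3.7769%
β_Granby = Cov / Var(R_m) = 0.05840 / 0.03620 = 1.6133
E(R_Granby) = R_f + β × MRP = 3.7769% + 1.6133 × 7.7128% = 16.22%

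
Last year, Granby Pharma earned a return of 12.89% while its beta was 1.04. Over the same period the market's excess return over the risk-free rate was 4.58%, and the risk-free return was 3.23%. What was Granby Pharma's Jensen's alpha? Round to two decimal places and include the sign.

CAPM benchmark = R_f + β(R_m − R_f) = 3.23% + 1.04 × 4.58% = 7.9932%
α = actual − benchmark = 12.89% − 7.9932% = +4.90%

+4.90%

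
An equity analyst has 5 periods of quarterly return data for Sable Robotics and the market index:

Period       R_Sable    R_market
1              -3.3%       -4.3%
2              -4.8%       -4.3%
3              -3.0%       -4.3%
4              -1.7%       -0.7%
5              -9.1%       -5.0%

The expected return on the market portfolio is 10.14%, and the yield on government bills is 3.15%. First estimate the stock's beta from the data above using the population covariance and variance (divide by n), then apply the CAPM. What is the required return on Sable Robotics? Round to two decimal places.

Mean R_i = (-3.3 − 4.8 − 3.0 − 1.7 − 9.1) / 5 = -4.3800%
Mean R_m = (-4.3 − 4.3 − 4.3 − 0.7 − 5.0) / 5 = -3.7200%
Σ(R_i − R̄_i)(R_m − R̄_m) = 12.9520  ⇒  Cov = 12.9520 / 5 = 2.5904
Σ(R_m − R̄_m)² = 11.7680  ⇒  Var(R_m) = 11.7680 / 5 = 2.3536
β = Cov / Var(R_m) = 2.5904 / 2.3536 = 1.1006
MRP = 10.14% − 3.15% = 6.99%
E(R) = R_f + β × MRP = 3.15% + 1.1006 × 6.99% = 10.84%

10.84%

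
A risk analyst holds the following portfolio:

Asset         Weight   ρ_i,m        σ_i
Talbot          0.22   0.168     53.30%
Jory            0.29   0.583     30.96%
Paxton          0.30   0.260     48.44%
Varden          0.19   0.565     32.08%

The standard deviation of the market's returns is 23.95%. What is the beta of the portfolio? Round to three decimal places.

0.602

β_Talbot = 0.168 × 53.30% / 23.95% = 0.3739
β_Jory = 0.583 × 30.96% / 23.95% = 0.7536
β_Paxton = 0.260 × 48.44% / 23.95% = 0.5259
β_Varden = 0.565 × 32.08% / 23.95% = 0.7568
β_P = Σ w_i β_i = 0.22×0.3739 + 0.29×0.7536 + 0.30×0.5259 + 0.19×0.7568 = 0.6024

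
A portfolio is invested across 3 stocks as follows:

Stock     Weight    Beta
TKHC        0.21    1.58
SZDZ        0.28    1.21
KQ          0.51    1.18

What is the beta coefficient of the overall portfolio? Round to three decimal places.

1.272

β_P = Σ w_i β_i = 0.21×1.58 + 0.28×1.21 + 0.51×1.18 = 1.2724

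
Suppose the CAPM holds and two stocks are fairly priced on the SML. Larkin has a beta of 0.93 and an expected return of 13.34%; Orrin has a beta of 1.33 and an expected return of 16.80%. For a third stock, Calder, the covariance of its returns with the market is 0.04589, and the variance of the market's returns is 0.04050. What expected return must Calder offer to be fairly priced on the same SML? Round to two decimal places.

15.10%

MRP = (16.80% − 13.34%) / (1.33 − 0.93) = 8.6500%
R_f = 13.34% − 0.93 × 8.6500% = 5.2955%
β_Calder = Cov / Var(R_m) = 0.04589 / 0.04050 = 1.1331
E(R_Calder) = R_f + β × MRP = 5.2955% + 1.1331 × 8.6500% = 15.10%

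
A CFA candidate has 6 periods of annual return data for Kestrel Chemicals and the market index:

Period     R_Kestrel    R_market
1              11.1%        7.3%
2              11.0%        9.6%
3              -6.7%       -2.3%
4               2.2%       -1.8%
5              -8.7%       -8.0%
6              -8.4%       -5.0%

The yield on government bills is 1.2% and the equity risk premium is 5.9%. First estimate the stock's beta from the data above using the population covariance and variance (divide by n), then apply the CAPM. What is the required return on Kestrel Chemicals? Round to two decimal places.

8.72%

Mean R_i = (11.1 + 11.0 − 6.7 + 2.2 − 8.7 − 8.4) / 6 = 0.0833%
Mean R_m = (7.3 + 9.6 − 2.3 − 1.8 − 8.0 − 5.0) / 6 = -0.0333%
Σ(R_i − R̄_i)(R_m − R̄_m) = 309.6967  ⇒  Cov = 309.6967 / 6 = 51.6161
Σ(R_m − R̄_m)² = 242.9733  ⇒  Var(R_m) = 242.9733 / 6 = 40.4956
β = Cov / Var(R_m) = 51.6161 / 40.4956 = 1.2746
E(R) = R_f + β × MRP = 1.2% + 1.2746 × 5.9% = 8.72%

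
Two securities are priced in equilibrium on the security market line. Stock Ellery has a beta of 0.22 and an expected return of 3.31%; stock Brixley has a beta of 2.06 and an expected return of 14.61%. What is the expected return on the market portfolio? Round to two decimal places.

Both satisfy E(R) = R_f + β·MRP, so the slope of the SML is
MRP = (14.61% − 3.31%) / (2.06 − 0.22) = 11.30% / 1.84 = 6.1413%
R_f = E(R_Ellery) − β_Ellery·MRP = 3.31% − 0.22 × 6.1413% = 1.9589%
E(R_m) = R_f + MRP = 1.9589% + 6.1413% = 8.10%

8.10%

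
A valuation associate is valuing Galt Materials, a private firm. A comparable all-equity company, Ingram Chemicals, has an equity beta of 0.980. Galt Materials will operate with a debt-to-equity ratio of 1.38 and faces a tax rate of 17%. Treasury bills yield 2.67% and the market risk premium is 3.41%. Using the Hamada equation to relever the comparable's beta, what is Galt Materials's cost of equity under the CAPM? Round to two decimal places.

9.84%

β_L = β_U × [1 + (1 − t)(D/E)] = 0.980 × [1 + (1 − 0.17) × 1.38]
    = 0.980 × [1 + 0.83 × 1.38] = 0.980 × 2.1454 = 2.1025
E(R) = R_f + β_L × MRP = 2.67% + 2.1025 × 3.41% = 9.84%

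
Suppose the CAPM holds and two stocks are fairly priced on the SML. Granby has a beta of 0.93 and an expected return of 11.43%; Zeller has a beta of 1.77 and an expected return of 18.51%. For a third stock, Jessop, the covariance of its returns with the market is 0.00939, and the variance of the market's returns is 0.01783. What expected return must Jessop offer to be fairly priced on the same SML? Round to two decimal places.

MRP = (18.51% − 11.43%) / (1.77 − 0.93) = 8.4286%
R_f = 11.43% − 0.93 × 8.4286% = 3.5914%
β_Jessop = Cov / Var(R_m) = 0.00939 / 0.01783 = 0.5266
E(R_Jessop) = R_f + β × MRP = 3.5914% + 0.5266 × 8.4286% = 8.03%

8.03%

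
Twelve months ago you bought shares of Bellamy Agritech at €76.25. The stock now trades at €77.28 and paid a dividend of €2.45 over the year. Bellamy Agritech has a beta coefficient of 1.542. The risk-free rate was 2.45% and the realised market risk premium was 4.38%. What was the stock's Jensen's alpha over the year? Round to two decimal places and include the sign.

-4.64%

Realised HPR = (P1 + D1 − P0) / P0 = (77.28 + 2.45 − 76.25) / 76.25 = 3.48 / 76.25 = 4.5639%
CAPM required = R_f + β·MRP = 2.45% + 1.542 × 4.38% = 9.20396%
α = realised − required = 4.5639% − 9.20396% = -4.64%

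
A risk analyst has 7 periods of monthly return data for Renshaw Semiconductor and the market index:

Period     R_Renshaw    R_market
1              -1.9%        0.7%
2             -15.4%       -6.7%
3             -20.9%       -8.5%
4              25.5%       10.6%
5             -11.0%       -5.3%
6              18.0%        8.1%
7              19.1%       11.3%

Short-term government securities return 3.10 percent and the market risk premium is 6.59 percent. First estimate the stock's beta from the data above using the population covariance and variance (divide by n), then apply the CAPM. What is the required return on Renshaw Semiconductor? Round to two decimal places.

Mean R_i = (-1.9 − 15.4 − 20.9 + 25.5 − 11.0 + 18.0 + 19.1) / 7 = 1.9143%
Mean R_m = (0.7 − 6.7 − 8.5 + 10.6 − 5.3 + 8.1 + 11.3) / 7 = 1.4571%
Σ(R_i − R̄_i)(R_m − R̄_m) = 950.2043  ⇒  Cov = 950.2043 / 7 = 135.7435
Σ(R_m − R̄_m)² = 436.5171  ⇒  Var(R_m) = 436.5171 / 7 = 62.3596
β = Cov / Var(R_m) = 135.7435 / 62.3596 = 2.1768
E(R) = R_f + β × MRP = 3.10% + 2.1768 × 6.59% = 17.45%

17.45%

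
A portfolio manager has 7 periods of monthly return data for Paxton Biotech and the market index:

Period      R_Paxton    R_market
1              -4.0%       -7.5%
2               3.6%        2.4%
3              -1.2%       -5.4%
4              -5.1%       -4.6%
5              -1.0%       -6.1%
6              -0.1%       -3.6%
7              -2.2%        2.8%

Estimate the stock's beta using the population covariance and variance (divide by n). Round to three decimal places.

Mean R_i = (-4.0 + 3.6 − 1.2 − 5.1 − 1.0 − 0.1 − 2.2) / 7 = -1.4286%
Mean R_m = (-7.5 + 2.4 − 5.4 − 4.6 − 6.1 − 3.6 + 2.8) / 7 = -3.1429%
Σ(R_i − R̄_i)(R_m − R̄_m) = 37.4514  ⇒  Cov = 37.4514 / 7 = 5.3502
Σ(R_m − R̄_m)² = 101.1971  ⇒  Var(R_m) = 101.1971 / 7 = 14.4567
β = Cov / Var(R_m) = 5.3502 / 14.4567 = 0.3701

0.370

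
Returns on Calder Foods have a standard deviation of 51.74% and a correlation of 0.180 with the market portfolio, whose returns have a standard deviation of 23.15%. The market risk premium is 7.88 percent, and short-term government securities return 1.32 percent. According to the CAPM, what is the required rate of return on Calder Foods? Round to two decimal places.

β = ρ × σ_i / σ_m = 0.180 × 51.74% / 23.15% = 0.4023
E(R) = 1.32% + 0.4023 × 7.88% = 4.49%

4.49%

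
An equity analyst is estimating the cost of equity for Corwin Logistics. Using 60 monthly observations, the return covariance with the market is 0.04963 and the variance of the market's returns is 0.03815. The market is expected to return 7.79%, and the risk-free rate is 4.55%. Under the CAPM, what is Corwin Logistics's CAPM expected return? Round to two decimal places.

8.76%

β = Cov(R_i, R_m) / Var(R_m) = 0.04963 / 0.03815 = 1.3009
MRP = 7.79% − 4.55% = 3.24%
E(R) = R_f + β × MRP = 4.55% + 1.3009 × 3.24% = 8.76%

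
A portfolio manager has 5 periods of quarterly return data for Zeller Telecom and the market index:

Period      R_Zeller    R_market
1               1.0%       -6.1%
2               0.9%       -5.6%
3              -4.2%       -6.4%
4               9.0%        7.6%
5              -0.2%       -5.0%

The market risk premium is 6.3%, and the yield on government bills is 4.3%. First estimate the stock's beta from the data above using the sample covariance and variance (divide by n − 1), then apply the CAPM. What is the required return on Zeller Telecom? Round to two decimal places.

8.90%

Mean R_i = (1.0 + 0.9 − 4.2 + 9.0 − 0.2) / 5 = 1.3000%
Mean R_m = (-6.1 − 5.6 − 6.4 + 7.6 − 5.0) / 5 = -3.1000%
Σ(R_i − R̄_i)(R_m − R̄_m) = 105.2900  ⇒  Cov = 105.2900 / 4 = 26.3225
Σ(R_m − R̄_m)² = 144.2400  ⇒  Var(R_m) = 144.2400 / 4 = 36.0600
β = Cov / Var(R_m) = 26.3225 / 36.0600 = 0.7300
E(R) = R_f + β × MRP = 4.3% + 0.7300 × 6.3% = 8.90%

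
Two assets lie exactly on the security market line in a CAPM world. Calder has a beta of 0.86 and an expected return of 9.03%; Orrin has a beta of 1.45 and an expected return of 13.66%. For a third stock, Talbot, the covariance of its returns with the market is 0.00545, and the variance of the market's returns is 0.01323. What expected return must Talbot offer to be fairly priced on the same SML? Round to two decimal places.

MRP = (13.66% − 9.03%) / (1.45 − 0.86) = 7.8475%
R_f = 9.03% − 0.86 × 7.8475% = 2.2812%
β_Talbot = Cov / Var(R_m) = 0.00545 / 0.01323 = 0.4119
E(R_Talbot) = R_f + β × MRP = 2.2812% + 0.4119 × 7.8475% = 5.51%

5.51%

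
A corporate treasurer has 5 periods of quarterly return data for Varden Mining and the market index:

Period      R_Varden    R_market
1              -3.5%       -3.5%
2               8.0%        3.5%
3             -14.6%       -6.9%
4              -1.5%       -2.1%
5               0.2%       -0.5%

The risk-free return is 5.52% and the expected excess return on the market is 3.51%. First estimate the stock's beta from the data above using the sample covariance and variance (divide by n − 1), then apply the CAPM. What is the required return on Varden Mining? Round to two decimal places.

Mean R_i = (-3.5 + 8.0 − 14.6 − 1.5 + 0.2) / 5 = -2.2800%
Mean R_m = (-3.5 + 3.5 − 6.9 − 2.1 − 0.5) / 5 = -1.9000%
Σ(R_i − R̄_i)(R_m − R̄_m) = 122.3800  ⇒  Cov = 122.3800 / 4 = 30.5950
Σ(R_m − R̄_m)² = 58.7200  ⇒  Var(R_m) = 58.7200 / 4 = 14.6800
β = Cov / Var(R_m) = 30.5950 / 14.6800 = 2.0841
E(R) = R_f + β × MRP = 5.52% + 2.0841 × 3.51% = 12.84%

12.84%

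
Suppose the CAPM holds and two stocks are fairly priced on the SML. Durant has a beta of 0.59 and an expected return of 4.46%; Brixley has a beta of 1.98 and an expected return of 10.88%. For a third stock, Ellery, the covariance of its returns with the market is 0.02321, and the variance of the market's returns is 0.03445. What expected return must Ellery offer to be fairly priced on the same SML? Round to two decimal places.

MRP = (10.88% − 4.46%) / (1.98 − 0.59) = 4.6187%
R_f = 4.46% − 0.59 × 4.6187% = 1.7350%
β_Ellery = Cov / Var(R_m) = 0.02321 / 0.03445 = 0.6737
E(R_Ellery) = R_f + β × MRP = 1.7350% + 0.6737 × 4.6187% = 4.85%

4.85%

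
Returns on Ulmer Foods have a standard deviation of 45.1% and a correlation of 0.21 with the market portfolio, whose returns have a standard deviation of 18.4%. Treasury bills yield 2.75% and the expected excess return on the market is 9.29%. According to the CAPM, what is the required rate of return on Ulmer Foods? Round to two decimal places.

7.53%

β = ρ × σ_i / σ_m = 0.21 × 45.1% / 18.4% = 0.5147
E(R) = 2.75% + 0.5147 × 9.29% = 7.53%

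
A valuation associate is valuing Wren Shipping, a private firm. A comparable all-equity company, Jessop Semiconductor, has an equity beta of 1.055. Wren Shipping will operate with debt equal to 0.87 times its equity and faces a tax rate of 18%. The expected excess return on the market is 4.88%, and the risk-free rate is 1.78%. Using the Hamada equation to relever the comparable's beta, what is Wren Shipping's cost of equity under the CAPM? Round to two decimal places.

10.60%

β_L = β_U × [1 + (1 − t)(D/E)] = 1.055 × [1 + (1 − 0.18) × 0.87]
    = 1.055 × [1 + 0.82 × 0.87] = 1.055 × 1.7134 = 1.8076
E(R) = R_f + β_L × MRP = 1.78% + 1.8076 × 4.88% = 10.60%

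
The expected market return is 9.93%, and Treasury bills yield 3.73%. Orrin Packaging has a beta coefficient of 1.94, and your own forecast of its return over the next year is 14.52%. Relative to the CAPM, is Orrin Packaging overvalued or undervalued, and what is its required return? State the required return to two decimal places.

Overvalued; required return 15.76%

MRP = 9.93% − 3.73% = 6.20%
Required return = R_f + β·MRP = 3.73% + 1.94 × 6.20% = 15.76%
Forecast 14.52% < required 15.76% → the stock plots below the SML → overvalued.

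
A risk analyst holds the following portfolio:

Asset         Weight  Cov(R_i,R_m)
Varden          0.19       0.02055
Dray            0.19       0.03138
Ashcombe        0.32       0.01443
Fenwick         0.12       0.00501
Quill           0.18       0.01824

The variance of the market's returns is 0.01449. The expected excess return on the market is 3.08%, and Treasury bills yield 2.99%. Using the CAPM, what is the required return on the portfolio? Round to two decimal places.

β_Varden = 0.02055 / 0.01449 = 1.4182
β_Dray = 0.03138 / 0.01449 = 2.1656
β_Ashcombe = 0.01443 / 0.01449 = 0.9959
β_Fenwick = 0.00501 / 0.01449 = 0.3458
β_Quill = 0.01824 / 0.01449 = 1.2588
β_P = Σ w_i β_i = 0.19×1.4182 + 0.19×2.1656 + 0.32×0.9959 + 0.12×0.3458 + 0.18×1.2588 = 1.2677
E(R_P) = R_f + β_P × MRP = 2.99% + 1.2677 × 3.08% = 6.89%

6.89%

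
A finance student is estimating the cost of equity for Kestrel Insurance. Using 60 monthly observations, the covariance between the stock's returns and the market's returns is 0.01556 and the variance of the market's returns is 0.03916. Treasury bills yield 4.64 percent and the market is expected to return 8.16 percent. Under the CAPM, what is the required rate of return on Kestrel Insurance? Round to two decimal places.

6.04%

β = Cov(R_i, R_m) / Var(R_m) = 0.01556 / 0.03916 = 0.3973
MRP = 8.16% − 4.64% = 3.52%
E(R) = R_f + β × MRP = 4.64% + 0.3973 × 3.52% = 6.04%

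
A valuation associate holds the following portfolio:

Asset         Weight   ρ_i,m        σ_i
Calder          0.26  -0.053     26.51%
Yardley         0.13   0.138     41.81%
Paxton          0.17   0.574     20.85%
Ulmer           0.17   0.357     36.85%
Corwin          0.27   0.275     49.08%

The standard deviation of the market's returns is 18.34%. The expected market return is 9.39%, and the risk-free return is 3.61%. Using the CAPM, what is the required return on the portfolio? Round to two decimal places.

6.23%

β_Calder = -0.053 × 26.51% / 18.34% = -0.0766
β_Yardley = 0.138 × 41.81% / 18.34% = 0.3146
β_Paxton = 0.574 × 20.85% / 18.34% = 0.6526
β_Ulmer = 0.357 × 36.85% / 18.34% = 0.7173
β_Corwin = 0.275 × 49.08% / 18.34% = 0.7359
β_P = Σ w_i β_i = 0.26×-0.0766 + 0.13×0.3146 + 0.17×0.6526 + 0.17×0.7173 + 0.27×0.7359 = 0.4526
MRP = 9.39% − 3.61% = 5.78%
E(R_P) = R_f + β_P × MRP = 3.61% + 0.4526 × 5.78% = 6.23%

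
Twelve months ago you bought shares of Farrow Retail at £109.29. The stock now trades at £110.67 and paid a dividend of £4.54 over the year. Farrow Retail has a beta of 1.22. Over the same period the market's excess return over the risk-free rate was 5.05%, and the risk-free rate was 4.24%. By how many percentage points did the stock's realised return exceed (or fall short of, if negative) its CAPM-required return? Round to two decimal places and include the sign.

Realised HPR = (P1 + D1 − P0) / P0 = (110.67 + 4.54 − 109.29) / 109.29 = 5.92 / 109.29 = 5.4168%
CAPM required = R_f + β·MRP = 4.24% + 1.22 × 5.05% = 10.4010%
α = realised − required = 5.4168% − 10.4010% = -4.98%

-4.98%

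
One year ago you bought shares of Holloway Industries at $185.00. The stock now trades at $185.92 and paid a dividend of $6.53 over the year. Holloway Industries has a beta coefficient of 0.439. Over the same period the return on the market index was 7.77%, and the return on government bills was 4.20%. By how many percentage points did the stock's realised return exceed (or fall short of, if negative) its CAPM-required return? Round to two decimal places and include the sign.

-1.74%

Realised HPR = (P1 + D1 − P0) / P0 = (185.92 + 6.53 − 185.00) / 185.00 = 7.45 / 185.00 = 4.0270%
MRP = 7.77% − 4.20% = 3.57%
CAPM required = R_f + β·MRP = 4.20% + 0.439 × 3.57% = 5.76723%
α = realised − required = 4.0270% − 5.76723% = -1.74%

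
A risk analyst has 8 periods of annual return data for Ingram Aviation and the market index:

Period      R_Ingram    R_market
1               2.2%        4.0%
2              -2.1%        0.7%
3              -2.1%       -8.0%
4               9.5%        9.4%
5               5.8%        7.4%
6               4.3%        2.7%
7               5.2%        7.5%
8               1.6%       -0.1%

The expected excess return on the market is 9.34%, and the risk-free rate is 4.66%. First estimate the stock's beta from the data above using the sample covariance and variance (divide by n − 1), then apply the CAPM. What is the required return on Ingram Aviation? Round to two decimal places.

10.45%

Mean R_i = (2.2 − 2.1 − 2.1 + 9.5 + 5.8 + 4.3 + 5.2 + 1.6) / 8 = 3.0500%
Mean R_m = (4.0 + 0.7 − 8.0 + 9.4 + 7.4 + 2.7 + 7.5 − 0.1) / 8 = 2.9500%
Σ(R_i − R̄_i)(R_m − R̄_m) = 134.8200  ⇒  Cov = 134.8200 / 7 = 19.2600
Σ(R_m − R̄_m)² = 217.5400  ⇒  Var(R_m) = 217.5400 / 7 = 31.0771
β = Cov / Var(R_m) = 19.2600 / 31.0771 = 0.6197
E(R) = R_f + β × MRP = 4.66% + 0.6197 × 9.34% = 10.45%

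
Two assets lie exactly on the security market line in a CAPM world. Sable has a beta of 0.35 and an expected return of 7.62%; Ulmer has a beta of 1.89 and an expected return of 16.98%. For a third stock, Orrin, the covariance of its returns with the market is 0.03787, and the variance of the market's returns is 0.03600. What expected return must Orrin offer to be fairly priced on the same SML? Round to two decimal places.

11.89%

MRP = (16.98% − 7.62%) / (1.89 − 0.35) = 6.0779%
R_f = 7.62% − 0.35 × 6.0779% = 5.4927%
β_Orrin = Cov / Var(R_m) = 0.03787 / 0.03600 = 1.0519
E(R_Orrin) = R_f + β × MRP = 5.4927% + 1.0519 × 6.0779% = 11.89%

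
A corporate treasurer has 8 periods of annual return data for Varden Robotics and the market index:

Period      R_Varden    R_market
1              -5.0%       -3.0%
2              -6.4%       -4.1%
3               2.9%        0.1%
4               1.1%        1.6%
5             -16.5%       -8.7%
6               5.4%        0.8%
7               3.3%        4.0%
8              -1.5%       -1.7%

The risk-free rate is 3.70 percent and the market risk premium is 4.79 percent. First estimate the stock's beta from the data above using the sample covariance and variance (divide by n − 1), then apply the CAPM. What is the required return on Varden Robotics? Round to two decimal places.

11.82%

Mean R_i = (-5.0 − 6.4 + 2.9 + 1.1 − 16.5 + 5.4 + 3.3 − 1.5) / 8 = -2.0875%
Mean R_m = (-3.0 − 4.1 + 0.1 + 1.6 − 8.7 + 0.8 + 4.0 − 1.7) / 8 = -1.3750%
Σ(R_i − R̄_i)(R_m − R̄_m) = 183.9475  ⇒  Cov = 183.9475 / 7 = 26.2782
Σ(R_m − R̄_m)² = 108.4750  ⇒  Var(R_m) = 108.4750 / 7 = 15.4964
β = Cov / Var(R_m) = 26.2782 / 15.4964 = 1.6958
E(R) = R_f + β × MRP = 3.70% + 1.6958 × 4.79% = 11.82%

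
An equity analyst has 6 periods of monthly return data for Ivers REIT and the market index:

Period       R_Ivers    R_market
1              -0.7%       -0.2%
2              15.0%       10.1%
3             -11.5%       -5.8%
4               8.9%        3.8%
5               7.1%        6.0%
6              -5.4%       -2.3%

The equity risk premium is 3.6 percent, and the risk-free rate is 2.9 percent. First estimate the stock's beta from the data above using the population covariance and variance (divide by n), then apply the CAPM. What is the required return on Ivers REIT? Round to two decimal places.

8.89%

Mean R_i = (-0.7 + 15.0 − 11.5 + 8.9 + 7.1 − 5.4) / 6 = 2.2333%
Mean R_m = (-0.2 + 10.1 − 5.8 + 3.8 + 6.0 − 2.3) / 6 = 1.9333%
Σ(R_i − R̄_i)(R_m − R̄_m) = 281.2733  ⇒  Cov = 281.2733 / 6 = 46.8789
Σ(R_m − R̄_m)² = 168.9933  ⇒  Var(R_m) = 168.9933 / 6 = 28.1656
β = Cov / Var(R_m) = 46.8789 / 28.1656 = 1.6644
E(R) = R_f + β × MRP = 2.9% + 1.6644 × 3.6% = 8.89%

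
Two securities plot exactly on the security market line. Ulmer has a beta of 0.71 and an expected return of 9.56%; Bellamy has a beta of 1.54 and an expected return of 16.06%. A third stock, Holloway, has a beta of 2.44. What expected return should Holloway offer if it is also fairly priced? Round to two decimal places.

23.11%

MRP (SML slope) = (16.06% − 9.56%) / (1.54 − 0.71) = 6.50% / 0.83 = 7.8313%
R_f (intercept) = 9.56% − 0.71 × 7.8313% = 3.9998%
E(R_Holloway) = R_f + β × MRP = 3.9998% + 2.44 × 7.8313% = 23.11%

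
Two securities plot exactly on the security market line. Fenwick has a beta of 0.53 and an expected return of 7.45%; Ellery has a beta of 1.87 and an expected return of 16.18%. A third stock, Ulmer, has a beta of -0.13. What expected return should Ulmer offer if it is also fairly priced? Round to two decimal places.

MRP (SML slope) = (16.18% − 7.45%) / (1.87 − 0.53) = 8.73% / 1.34 = 6.5149%
R_f (intercept) = 7.45% − 0.53 × 6.5149% = 3.9971%
E(R_Ulmer) = R_f + β × MRP = 3.9971% + -0.13 × 6.5149% = 3.15%

3.15%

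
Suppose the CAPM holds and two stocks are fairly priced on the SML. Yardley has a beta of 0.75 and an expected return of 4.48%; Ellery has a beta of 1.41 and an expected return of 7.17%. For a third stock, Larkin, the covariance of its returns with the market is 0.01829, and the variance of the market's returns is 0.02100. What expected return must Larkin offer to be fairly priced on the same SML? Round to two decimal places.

4.97%

MRP = (7.17% − 4.48%) / (1.41 − 0.75) = 4.0758%
R_f = 4.48% − 0.75 × 4.0758% = 1.4232%
β_Larkin = Cov / Var(R_m) = 0.01829 / 0.02100 = 0.8710
E(R_Larkin) = R_f + β × MRP = 1.4232% + 0.8710 × 4.0758% = 4.97%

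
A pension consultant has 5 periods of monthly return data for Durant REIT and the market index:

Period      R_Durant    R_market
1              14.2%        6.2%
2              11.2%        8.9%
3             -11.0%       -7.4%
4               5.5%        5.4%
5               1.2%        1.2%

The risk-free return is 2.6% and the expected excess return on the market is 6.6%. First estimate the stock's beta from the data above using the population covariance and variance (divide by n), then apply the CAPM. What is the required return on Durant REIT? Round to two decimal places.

12.37%

Mean R_i = (14.2 + 11.2 − 11.0 + 5.5 + 1.2) / 5 = 4.2200%
Mean R_m = (6.2 + 8.9 − 7.4 + 5.4 + 1.2) / 5 = 2.8600%
Σ(R_i − R̄_i)(R_m − R̄_m) = 239.9140  ⇒  Cov = 239.9140 / 5 = 47.9828
Σ(R_m − R̄_m)² = 162.1120  ⇒  Var(R_m) = 162.1120 / 5 = 32.4224
β = Cov / Var(R_m) = 47.9828 / 32.4224 = 1.4799
E(R) = R_f + β × MRP = 2.6% + 1.4799 × 6.6% = 12.37%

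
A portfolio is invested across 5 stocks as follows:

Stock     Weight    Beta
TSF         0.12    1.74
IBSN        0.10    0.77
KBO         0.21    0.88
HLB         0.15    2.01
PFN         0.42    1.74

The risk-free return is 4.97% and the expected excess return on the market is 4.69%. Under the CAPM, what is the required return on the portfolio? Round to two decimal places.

β_P = Σ w_i β_i = 0.12×1.74 + 0.10×0.77 + 0.21×0.88 + 0.15×2.01 + 0.42×1.74 = 1.5029
E(R_P) = R_f + β_P × MRP = 4.97% + 1.5029 × 4.69% = 12.02%

12.02%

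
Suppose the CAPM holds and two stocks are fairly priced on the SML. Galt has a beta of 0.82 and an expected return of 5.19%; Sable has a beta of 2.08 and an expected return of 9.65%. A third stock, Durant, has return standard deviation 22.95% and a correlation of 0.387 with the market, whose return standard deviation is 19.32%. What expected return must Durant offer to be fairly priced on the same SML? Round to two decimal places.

3.91%

MRP = (9.65% − 5.19%) / (2.08 − 0.82) = 3.5397%
R_f = 5.19% − 0.82 × 3.5397% = 2.2874%
β_Durant = ρ·σ_i/σ_m = 0.387 × 22.95 / 19.32 = 0.4597
E(R_Durant) = R_f + β × MRP = 2.2874% + 0.4597 × 3.5397% = 3.91%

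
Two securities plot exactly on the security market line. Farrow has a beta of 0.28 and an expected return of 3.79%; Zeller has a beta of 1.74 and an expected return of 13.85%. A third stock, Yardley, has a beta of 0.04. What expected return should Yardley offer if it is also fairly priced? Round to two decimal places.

2.14%

MRP (SML slope) = (13.85% − 3.79%) / (1.74 − 0.28) = 10.06% / 1.46 = 6.8904%
R_f (intercept) = 3.79% − 0.28 × 6.8904% = 1.8607%
E(R_Yardley) = R_f + β × MRP = 1.8607% + 0.04 × 6.8904% = 2.14%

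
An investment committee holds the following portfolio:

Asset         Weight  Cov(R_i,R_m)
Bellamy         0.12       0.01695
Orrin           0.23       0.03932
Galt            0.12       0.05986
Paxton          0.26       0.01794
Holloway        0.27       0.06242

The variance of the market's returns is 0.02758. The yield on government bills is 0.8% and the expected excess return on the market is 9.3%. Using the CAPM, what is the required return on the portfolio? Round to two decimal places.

β_Bellamy = 0.01695 / 0.02758 = 0.6146
β_Orrin = 0.03932 / 0.02758 = 1.4257
β_Galt = 0.05986 / 0.02758 = 2.1704
β_Paxton = 0.01794 / 0.02758 = 0.6505
β_Holloway = 0.06242 / 0.02758 = 2.2632
β_P = Σ w_i β_i = 0.12×0.6146 + 0.23×1.4257 + 0.12×2.1704 + 0.26×0.6505 + 0.27×2.2632 = 1.4423
E(R_P) = R_f + β_P × MRP = 0.8% + 1.4423 × 9.3% = 14.21%

14.21%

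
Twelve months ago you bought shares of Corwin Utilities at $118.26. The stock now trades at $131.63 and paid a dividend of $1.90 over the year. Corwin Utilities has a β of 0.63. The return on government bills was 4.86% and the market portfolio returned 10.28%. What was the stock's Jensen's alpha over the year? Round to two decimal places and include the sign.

Realised HPR = (P1 + D1 − P0) / P0 = (131.63 + 1.90 − 118.26) / 118.26 = 15.27 / 118.26 = 12.9122%
MRP = 10.28% − 4.86% = 5.42%
CAPM required = R_f + β·MRP = 4.86% + 0.63 × 5.42% = 8.2746%
α = realised − required = 12.9122% − 8.2746% = +4.64%

+4.64%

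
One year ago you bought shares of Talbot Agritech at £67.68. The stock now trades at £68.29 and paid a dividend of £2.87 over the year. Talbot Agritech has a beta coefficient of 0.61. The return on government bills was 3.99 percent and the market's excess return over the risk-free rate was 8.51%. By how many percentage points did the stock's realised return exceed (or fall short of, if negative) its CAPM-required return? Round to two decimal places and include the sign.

Realised HPR = (P1 + D1 − P0) / P0 = (68.29 + 2.87 − 67.68) / 67.68 = 3.48 / 67.68 = 5.1418%
CAPM required = R_f + β·MRP = 3.99% + 0.61 × 8.51% = 9.1811%
α = realised − required = 5.1418% − 9.1811% = -4.04%

-4.04%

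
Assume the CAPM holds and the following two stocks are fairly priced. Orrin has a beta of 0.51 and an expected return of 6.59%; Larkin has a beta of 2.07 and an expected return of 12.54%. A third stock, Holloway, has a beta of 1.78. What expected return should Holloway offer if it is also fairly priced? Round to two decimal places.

11.43%

MRP (SML slope) = (12.54% − 6.59%) / (2.07 − 0.51) = 5.95% / 1.56 = 3.8141%
R_f (intercept) = 6.59% − 0.51 × 3.8141% = 4.6448%
E(R_Holloway) = R_f + β × MRP = 4.6448% + 1.78 × 3.8141% = 11.43%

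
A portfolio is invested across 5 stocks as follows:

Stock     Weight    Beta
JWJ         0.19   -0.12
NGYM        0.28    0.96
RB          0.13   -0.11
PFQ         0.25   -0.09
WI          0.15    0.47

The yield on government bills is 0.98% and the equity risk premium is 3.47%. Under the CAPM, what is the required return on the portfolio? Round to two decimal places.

β_P = Σ w_i β_i = 0.19×-0.12 + 0.28×0.96 + 0.13×-0.11 + 0.25×-0.09 + 0.15×0.47 = 0.2797
E(R_P) = R_f + β_P × MRP = 0.98% + 0.2797 × 3.47% = 1.95%

1.95%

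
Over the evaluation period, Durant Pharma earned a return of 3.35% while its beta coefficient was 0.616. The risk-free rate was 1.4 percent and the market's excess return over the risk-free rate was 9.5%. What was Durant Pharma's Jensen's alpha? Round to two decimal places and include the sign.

-3.90%

CAPM benchmark = R_f + β(R_m − R_f) = 1.4% + 0.616 × 9.5% = 7.2520%
α = actual − benchmark = 3.35% − 7.2520% = -3.90%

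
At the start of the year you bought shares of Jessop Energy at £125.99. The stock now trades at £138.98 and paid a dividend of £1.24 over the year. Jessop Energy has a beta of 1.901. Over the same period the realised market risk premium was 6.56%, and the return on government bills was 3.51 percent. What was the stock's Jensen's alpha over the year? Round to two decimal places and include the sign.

-4.69%

Realised HPR = (P1 + D1 − P0) / P0 = (138.98 + 1.24 − 125.99) / 125.99 = 14.23 / 125.99 = 11.2945%
CAPM required = R_f + β·MRP = 3.51% + 1.901 × 6.56% = 15.98056%
α = realised − required = 11.2945% − 15.98056% = -4.69%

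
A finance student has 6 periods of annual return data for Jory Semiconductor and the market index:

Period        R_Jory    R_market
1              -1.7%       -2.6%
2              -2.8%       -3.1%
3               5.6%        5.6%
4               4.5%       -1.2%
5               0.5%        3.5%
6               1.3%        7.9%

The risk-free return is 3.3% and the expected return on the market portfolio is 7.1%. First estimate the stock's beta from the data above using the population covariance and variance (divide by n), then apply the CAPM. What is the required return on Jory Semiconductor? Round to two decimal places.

4.67%

Mean R_i = (-1.7 − 2.8 + 5.6 + 4.5 + 0.5 + 1.3) / 6 = 1.2333%
Mean R_m = (-2.6 − 3.1 + 5.6 − 1.2 + 3.5 + 7.9) / 6 = 1.6833%
Σ(R_i − R̄_i)(R_m − R̄_m) = 38.6233  ⇒  Cov = 38.6233 / 6 = 6.4372
Σ(R_m − R̄_m)² = 106.8283  ⇒  Var(R_m) = 106.8283 / 6 = 17.8047
β = Cov / Var(R_m) = 6.4372 / 17.8047 = 0.3615
MRP = 7.1% − 3.3% = 3.80%
E(R) = R_f + β × MRP = 3.3% + 0.3615 × 3.8% = 4.67%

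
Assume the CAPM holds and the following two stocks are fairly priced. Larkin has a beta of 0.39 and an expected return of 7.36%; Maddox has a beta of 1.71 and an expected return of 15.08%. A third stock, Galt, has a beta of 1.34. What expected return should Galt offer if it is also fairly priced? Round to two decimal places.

12.92%

MRP (SML slope) = (15.08% − 7.36%) / (1.71 − 0.39) = 7.72% / 1.32 = 5.8485%
R_f (intercept) = 7.36% − 0.39 × 5.8485% = 5.0791%
E(R_Galt) = R_f + β × MRP = 5.0791% + 1.34 × 5.8485% = 12.92%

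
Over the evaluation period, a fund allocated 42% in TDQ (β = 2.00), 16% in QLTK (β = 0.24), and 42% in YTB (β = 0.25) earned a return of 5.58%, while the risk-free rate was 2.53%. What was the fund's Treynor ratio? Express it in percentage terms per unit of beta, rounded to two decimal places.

3.10%

β_P = 0.42×2.00 + 0.16×0.24 + 0.42×0.25 = 0.9834
Treynor = (R_P − R_f) / β_P = (5.58% − 2.53%) / 0.9834 = 3.05% / 0.9834 = 3.10%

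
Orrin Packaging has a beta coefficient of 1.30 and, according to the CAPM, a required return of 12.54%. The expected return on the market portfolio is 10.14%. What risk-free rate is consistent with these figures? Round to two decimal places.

2.14%

E(R) = R_f + β(E(R_m) − R_f) = R_f(1 − β) + β·E(R_m)
12.54% = R_f × (1 − 1.30) + 1.30 × 10.14%
12.54% = R_f × -0.30 + 13.1820%
R_f = (12.54% − 13.1820%) / -0.30 = 2.14%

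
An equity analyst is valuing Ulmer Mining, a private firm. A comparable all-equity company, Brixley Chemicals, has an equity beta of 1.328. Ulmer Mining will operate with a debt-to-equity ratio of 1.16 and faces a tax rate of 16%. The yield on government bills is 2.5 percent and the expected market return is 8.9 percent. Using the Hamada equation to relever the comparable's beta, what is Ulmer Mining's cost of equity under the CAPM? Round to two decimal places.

β_L = β_U × [1 + (1 − t)(D/E)] = 1.328 × [1 + (1 − 0.16) × 1.16]
    = 1.328 × [1 + 0.84 × 1.16] = 1.328 × 1.9744 = 2.6220
MRP = 8.9% − 2.5% = 6.40%
E(R) = R_f + β_L × MRP = 2.5% + 2.6220 × 6.4% = 19.28%

19.28%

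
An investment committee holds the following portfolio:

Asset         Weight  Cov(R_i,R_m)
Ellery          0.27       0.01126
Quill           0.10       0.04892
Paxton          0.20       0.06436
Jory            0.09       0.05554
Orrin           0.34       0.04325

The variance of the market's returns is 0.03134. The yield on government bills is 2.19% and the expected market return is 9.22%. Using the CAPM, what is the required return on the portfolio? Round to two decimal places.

β_Ellery = 0.01126 / 0.03134 = 0.3593
β_Quill = 0.04892 / 0.03134 = 1.5609
β_Paxton = 0.06436 / 0.03134 = 2.0536
β_Jory = 0.05554 / 0.03134 = 1.7722
β_Orrin = 0.04325 / 0.03134 = 1.3800
β_P = Σ w_i β_i = 0.27×0.3593 + 0.10×1.5609 + 0.20×2.0536 + 0.09×1.7722 + 0.34×1.3800 = 1.2925
MRP = 9.22% − 2.19% = 7.03%
E(R_P) = R_f + β_P × MRP = 2.19% + 1.2925 × 7.03% = 11.28%

11.28%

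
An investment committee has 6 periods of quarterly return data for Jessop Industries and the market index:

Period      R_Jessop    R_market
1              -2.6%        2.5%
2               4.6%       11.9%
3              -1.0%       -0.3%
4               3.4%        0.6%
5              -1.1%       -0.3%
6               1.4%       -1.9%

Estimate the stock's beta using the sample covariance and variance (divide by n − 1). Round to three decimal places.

0.305

Mean R_i = (-2.6 + 4.6 − 1.0 + 3.4 − 1.1 + 1.4) / 6 = 0.7833%
Mean R_m = (2.5 + 11.9 − 0.3 + 0.6 − 0.3 − 1.9) / 6 = 2.0833%
Σ(R_i − R̄_i)(R_m − R̄_m) = 38.4583  ⇒  Cov = 38.4583 / 5 = 7.6917
Σ(R_m − R̄_m)² = 125.9683  ⇒  Var(R_m) = 125.9683 / 5 = 25.1937
β = Cov / Var(R_m) = 7.6917 / 25.1937 = 0.3053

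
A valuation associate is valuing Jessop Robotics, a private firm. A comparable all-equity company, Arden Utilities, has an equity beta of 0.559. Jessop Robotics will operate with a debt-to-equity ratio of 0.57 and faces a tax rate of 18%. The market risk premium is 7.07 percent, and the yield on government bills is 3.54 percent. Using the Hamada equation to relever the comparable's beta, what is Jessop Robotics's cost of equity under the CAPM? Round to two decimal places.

β_L = β_U × [1 + (1 − t)(D/E)] = 0.559 × [1 + (1 − 0.18) × 0.57]
    = 0.559 × [1 + 0.82 × 0.57] = 0.559 × 1.4674 = 0.8203
E(R) = R_f + β_L × MRP = 3.54% + 0.8203 × 7.07% = 9.34%

9.34%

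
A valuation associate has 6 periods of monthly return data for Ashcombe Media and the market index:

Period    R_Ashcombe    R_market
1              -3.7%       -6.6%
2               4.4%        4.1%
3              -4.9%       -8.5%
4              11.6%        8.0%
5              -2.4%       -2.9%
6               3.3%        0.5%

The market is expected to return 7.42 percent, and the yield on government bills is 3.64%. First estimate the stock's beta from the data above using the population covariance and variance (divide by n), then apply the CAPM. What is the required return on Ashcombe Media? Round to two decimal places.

Mean R_i = (-3.7 + 4.4 − 4.9 + 11.6 − 2.4 + 3.3) / 6 = 1.3833%
Mean R_m = (-6.6 + 4.1 − 8.5 + 8.0 − 2.9 + 0.5) / 6 = -0.9000%
Σ(R_i − R̄_i)(R_m − R̄_m) = 192.9900  ⇒  Cov = 192.9900 / 6 = 32.1650
Σ(R_m − R̄_m)² = 200.4200  ⇒  Var(R_m) = 200.4200 / 6 = 33.4033
β = Cov / Var(R_m) = 32.1650 / 33.4033 = 0.9629
MRP = 7.42% − 3.64% = 3.78%
E(R) = R_f + β × MRP = 3.64% + 0.9629 × 3.78% = 7.28%

7.28%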